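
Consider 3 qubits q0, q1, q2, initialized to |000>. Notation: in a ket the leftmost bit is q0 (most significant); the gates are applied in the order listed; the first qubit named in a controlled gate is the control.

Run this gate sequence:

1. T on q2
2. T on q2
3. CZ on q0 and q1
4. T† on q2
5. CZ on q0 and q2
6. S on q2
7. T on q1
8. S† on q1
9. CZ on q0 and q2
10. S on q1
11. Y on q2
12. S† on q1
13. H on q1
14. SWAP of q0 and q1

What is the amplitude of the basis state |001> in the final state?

|001> carries amplitude sqrt(2)*I/2 in the final state.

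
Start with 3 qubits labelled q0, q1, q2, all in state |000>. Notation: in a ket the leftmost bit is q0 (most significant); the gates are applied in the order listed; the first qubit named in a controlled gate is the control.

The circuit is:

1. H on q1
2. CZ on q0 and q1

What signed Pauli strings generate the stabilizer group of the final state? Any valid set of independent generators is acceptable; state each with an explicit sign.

One valid set of independent stabilizer generators is +IXI, +ZII, +IIZ (any independent generating set of the same group is equally correct).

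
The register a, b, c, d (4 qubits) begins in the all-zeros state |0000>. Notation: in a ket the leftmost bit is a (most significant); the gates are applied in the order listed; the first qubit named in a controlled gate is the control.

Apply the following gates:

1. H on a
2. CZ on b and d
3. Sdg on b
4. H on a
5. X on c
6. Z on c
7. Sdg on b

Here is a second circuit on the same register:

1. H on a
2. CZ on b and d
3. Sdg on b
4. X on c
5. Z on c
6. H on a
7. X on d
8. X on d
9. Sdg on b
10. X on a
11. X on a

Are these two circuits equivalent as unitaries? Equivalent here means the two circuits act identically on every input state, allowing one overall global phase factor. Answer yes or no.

Yes — the two circuits implement the same unitary up to a global phase.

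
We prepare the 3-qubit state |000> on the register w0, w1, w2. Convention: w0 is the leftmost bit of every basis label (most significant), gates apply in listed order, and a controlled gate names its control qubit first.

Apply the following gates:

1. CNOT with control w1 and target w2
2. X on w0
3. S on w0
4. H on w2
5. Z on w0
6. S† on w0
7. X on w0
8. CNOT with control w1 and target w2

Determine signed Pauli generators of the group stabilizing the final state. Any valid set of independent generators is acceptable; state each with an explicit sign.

The final state is stabilized by the group generated by +IIX, +ZII, +IZI; other independent generating sets are equally valid.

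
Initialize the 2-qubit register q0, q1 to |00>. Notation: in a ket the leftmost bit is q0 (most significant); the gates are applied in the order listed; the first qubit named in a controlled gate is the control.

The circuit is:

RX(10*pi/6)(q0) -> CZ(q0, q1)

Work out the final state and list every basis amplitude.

The resulting statevector has amplitude -sqrt(3)/2 on |00>, 0 on |01>, -I/2 on |10>, 0 on |11>.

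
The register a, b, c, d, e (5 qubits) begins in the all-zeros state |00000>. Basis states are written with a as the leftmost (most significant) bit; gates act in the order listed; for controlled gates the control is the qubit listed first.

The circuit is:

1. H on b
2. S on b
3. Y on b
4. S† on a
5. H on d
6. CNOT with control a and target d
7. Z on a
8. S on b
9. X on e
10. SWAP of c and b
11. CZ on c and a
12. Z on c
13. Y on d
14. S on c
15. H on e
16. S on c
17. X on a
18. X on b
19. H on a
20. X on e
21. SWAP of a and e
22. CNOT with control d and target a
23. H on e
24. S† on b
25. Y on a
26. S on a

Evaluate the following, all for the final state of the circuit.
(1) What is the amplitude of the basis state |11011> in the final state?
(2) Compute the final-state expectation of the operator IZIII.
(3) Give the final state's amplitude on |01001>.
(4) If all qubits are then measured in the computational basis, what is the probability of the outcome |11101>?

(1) The final state's coefficient on |11011> equals -sqrt(2)/4.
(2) The expectation value of IZIII is -1.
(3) The final state's coefficient on |01001> equals sqrt(2)*I/4.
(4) The probability of measuring |11101> is 1/8.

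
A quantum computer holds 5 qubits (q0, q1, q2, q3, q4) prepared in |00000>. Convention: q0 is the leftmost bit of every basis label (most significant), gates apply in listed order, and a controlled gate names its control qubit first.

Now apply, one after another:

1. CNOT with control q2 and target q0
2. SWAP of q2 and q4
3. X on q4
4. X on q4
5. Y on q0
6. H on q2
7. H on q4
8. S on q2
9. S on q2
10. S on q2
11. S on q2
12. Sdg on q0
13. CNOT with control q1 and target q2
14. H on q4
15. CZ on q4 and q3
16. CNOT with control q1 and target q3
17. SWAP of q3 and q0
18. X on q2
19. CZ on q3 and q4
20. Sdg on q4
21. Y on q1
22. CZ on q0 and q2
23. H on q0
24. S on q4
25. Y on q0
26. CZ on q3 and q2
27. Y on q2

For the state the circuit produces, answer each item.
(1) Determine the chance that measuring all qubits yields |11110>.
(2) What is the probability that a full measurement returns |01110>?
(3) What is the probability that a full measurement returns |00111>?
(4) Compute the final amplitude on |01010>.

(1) The probability of measuring |11110> is 1/4. Key observation: gates 8-11 undo each other exactly, leaving only the rest of the circuit to track.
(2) The probability of measuring |01110> is 1/4.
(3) The probability of measuring |00111> is 0.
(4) |01010> carries amplitude I/2 in the final state.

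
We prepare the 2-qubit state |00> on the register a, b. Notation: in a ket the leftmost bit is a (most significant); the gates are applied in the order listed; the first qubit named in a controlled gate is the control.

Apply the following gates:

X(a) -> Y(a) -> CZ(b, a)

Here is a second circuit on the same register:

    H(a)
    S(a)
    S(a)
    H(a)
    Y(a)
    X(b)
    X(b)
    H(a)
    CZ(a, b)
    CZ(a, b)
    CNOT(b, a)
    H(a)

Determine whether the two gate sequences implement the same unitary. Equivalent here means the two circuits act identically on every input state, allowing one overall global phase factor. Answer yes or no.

Yes: on every input state the two circuits agree up to one overall phase factor.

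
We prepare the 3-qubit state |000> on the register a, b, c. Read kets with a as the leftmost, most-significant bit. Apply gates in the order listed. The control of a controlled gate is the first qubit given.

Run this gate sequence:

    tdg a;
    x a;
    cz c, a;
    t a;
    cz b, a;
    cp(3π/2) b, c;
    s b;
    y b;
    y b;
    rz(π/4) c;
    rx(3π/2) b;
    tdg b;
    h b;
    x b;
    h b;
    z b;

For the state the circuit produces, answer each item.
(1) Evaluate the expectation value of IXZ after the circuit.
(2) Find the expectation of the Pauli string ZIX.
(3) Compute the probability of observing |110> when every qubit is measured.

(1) The expectation value of IXZ is sqrt(2)/2. Key observation: steps 13-16 multiply out to the identity, so the circuit reduces to the remaining gates.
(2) The expectation value of ZIX is 0.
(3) Outcome |110> occurs with probability 1/2.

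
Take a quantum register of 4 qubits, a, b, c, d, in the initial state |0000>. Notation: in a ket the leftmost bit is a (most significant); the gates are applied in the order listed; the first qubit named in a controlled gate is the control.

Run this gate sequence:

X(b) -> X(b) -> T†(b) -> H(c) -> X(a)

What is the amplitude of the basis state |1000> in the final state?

The final state's coefficient on |1000> equals sqrt(2)/2. Key observation: the block from step 1 through step 2 cancels to the identity and can be dropped.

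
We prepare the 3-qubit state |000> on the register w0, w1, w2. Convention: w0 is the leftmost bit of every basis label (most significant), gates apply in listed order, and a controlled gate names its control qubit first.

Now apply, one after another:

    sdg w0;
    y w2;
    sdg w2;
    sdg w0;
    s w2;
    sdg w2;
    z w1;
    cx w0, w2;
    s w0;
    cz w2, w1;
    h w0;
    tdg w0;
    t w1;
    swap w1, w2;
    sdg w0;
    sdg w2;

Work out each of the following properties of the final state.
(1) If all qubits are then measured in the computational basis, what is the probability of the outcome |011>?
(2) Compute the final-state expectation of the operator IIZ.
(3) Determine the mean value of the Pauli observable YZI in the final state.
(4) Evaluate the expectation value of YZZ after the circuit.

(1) Outcome |011> occurs with probability 0.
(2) The expectation value of IIZ is 1.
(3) The observable YZI averages to sqrt(2)/2.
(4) The observable YZZ averages to sqrt(2)/2.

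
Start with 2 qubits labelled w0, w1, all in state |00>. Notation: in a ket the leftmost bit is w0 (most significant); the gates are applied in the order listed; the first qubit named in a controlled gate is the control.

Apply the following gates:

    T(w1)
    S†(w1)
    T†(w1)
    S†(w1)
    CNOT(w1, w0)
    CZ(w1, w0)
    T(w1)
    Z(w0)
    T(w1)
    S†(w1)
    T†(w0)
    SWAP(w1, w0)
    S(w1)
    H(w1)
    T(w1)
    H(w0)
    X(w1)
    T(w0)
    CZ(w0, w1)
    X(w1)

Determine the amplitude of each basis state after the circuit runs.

After the circuit, the state carries amplitude 1/2 on |00>, exp(I*pi/4)/2 on |01>, -exp(I*pi/4)/2 on |10>, I/2 on |11>.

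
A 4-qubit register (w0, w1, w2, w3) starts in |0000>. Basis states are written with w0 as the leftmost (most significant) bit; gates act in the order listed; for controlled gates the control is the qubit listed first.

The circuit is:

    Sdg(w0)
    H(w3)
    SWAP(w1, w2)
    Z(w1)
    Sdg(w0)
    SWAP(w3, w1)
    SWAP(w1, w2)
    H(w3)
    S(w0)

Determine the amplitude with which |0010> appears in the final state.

The amplitude on |0010> is 1/2.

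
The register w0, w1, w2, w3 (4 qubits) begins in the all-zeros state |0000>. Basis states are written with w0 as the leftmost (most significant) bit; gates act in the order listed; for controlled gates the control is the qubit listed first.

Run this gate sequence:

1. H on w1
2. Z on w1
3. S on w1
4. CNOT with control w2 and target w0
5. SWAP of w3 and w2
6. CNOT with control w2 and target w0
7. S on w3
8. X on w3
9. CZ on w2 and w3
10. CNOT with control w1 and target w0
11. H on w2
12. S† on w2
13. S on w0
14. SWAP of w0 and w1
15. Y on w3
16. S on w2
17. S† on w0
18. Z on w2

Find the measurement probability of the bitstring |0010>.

Outcome |0010> occurs with probability 1/4.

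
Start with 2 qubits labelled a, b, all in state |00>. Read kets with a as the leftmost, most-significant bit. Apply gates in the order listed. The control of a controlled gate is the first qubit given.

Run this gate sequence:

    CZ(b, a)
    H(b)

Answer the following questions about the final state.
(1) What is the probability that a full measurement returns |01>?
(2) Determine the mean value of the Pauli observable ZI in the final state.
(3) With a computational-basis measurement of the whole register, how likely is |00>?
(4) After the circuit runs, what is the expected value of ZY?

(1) Outcome |01> occurs with probability 1/2.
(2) In the final state, ZI has expectation 1.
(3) Outcome |00> occurs with probability 1/2.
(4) The expectation value of ZY is 0.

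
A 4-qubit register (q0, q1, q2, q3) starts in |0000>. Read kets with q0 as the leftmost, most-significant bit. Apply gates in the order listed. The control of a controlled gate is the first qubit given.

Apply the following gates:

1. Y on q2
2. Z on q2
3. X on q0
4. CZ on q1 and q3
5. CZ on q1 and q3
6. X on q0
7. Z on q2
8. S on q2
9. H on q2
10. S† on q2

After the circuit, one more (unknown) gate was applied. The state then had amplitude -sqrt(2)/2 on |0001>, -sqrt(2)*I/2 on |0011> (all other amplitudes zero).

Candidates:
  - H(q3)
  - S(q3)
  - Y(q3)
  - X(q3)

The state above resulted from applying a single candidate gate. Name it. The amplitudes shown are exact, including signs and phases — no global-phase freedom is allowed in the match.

The applied gate was X(q3). Key observation: the block from step 2 through step 7 cancels to the identity and can be dropped.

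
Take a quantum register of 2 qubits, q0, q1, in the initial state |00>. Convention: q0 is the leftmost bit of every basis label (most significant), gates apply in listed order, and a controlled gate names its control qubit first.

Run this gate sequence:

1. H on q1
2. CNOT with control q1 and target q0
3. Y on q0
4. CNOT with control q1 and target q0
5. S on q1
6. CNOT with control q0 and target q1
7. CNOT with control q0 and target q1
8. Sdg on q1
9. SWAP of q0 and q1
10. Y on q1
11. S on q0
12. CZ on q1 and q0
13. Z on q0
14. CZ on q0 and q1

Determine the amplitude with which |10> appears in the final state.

The amplitude on |10> is sqrt(2)*I/2. Key observation: steps 5-8 multiply out to the identity, so the circuit reduces to the remaining gates.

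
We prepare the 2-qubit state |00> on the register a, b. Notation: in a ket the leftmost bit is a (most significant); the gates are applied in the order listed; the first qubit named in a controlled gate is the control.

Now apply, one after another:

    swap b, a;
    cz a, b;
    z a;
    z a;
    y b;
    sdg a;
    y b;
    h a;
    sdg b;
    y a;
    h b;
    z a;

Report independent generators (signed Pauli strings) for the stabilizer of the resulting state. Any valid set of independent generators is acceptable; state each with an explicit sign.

One valid set of independent stabilizer generators is +XI, +IX (any independent generating set of the same group is equally correct).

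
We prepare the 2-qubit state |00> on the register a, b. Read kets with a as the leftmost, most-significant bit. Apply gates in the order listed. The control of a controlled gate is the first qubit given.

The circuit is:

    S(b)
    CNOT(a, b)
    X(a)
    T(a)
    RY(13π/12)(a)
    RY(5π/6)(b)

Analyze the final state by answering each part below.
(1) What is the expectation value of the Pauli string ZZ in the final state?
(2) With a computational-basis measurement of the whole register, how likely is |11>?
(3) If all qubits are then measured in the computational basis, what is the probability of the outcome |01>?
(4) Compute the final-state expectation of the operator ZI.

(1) In the final state, ZZ has expectation -3*sqrt(2)/8 - sqrt(6)/8.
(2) A full measurement returns |11> with probability -3*sqrt(6)/32 - 5*sqrt(2)/32 + sqrt(3)/8 + 1/4.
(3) Outcome |01> occurs with probability sqrt(3)/8 + 5*sqrt(2)/32 + 3*sqrt(6)/32 + 1/4.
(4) In the final state, ZI has expectation sqrt(2)/4 + sqrt(6)/4.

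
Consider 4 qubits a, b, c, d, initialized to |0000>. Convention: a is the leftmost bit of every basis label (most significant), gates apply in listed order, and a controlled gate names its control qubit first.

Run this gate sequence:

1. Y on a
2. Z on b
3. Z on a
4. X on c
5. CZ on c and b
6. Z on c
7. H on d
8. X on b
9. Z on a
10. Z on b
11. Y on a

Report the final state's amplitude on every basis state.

The resulting statevector has amplitude sqrt(2)/2 on |0110>, sqrt(2)/2 on |0111>, and 0 on every other basis state.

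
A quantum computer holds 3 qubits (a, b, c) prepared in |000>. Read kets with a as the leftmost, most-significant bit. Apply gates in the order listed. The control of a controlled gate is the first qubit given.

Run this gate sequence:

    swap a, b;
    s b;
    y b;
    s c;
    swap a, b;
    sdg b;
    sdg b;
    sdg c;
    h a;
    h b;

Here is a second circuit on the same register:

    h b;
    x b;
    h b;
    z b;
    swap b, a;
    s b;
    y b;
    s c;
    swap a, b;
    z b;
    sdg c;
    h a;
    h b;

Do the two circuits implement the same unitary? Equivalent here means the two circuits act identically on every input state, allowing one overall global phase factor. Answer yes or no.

Yes: on every input state the two circuits agree up to one overall phase factor.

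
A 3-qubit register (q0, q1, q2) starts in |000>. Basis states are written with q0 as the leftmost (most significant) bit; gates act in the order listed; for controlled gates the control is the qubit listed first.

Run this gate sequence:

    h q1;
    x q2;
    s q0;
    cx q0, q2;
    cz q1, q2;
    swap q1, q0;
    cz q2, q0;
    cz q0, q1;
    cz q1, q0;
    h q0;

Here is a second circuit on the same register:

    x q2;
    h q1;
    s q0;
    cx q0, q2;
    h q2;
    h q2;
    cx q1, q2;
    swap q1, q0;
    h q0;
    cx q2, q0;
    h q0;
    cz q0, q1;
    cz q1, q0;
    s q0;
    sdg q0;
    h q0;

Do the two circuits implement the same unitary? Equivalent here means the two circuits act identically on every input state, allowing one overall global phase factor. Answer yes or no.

No — the two circuits implement different unitaries, even allowing a global phase.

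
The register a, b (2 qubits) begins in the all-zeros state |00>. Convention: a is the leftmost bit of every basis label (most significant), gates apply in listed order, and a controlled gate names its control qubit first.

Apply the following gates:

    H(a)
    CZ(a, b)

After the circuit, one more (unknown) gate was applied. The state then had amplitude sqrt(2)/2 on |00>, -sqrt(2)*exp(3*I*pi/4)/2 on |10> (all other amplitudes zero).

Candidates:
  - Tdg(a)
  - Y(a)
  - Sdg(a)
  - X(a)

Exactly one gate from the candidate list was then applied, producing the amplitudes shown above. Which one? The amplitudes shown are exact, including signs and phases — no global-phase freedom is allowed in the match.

The unique candidate consistent with the amplitudes is Tdg(a).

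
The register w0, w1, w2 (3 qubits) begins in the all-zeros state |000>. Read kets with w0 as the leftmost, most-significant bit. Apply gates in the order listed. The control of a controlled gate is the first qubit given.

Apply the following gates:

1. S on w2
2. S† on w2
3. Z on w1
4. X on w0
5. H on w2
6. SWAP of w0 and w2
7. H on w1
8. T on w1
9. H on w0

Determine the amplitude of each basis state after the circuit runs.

After the circuit, the state carries amplitude sqrt(2)/2 on |001>, sqrt(2)*exp(I*pi/4)/2 on |011>, and 0 on every other basis state. Key observation: steps 1-2 multiply out to the identity, so the circuit reduces to the remaining gates.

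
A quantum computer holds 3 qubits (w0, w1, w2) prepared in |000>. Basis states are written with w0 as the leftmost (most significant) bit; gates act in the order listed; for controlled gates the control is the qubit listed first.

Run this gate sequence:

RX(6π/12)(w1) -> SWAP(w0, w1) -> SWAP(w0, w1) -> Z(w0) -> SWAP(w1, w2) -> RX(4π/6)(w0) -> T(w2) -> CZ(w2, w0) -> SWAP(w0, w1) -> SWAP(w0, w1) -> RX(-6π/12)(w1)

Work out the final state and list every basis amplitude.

After the circuit, the state carries amplitude 1/4 on |000>, -exp(3*I*pi/4)/4 on |001>, I/4 on |010>, exp(I*pi/4)/4 on |011>, -sqrt(3)*I/4 on |100>, sqrt(3)*exp(I*pi/4)/4 on |101>, sqrt(3)/4 on |110>, sqrt(3)*exp(3*I*pi/4)/4 on |111>.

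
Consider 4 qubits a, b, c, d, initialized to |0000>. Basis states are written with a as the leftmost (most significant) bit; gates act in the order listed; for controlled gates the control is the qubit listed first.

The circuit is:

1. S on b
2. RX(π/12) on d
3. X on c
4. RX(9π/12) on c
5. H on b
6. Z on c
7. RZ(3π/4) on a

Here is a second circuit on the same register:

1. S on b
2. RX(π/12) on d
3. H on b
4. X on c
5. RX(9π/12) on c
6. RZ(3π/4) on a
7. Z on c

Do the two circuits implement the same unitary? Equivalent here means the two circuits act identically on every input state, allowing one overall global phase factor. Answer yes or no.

Yes: on every input state the two circuits agree up to one overall phase factor.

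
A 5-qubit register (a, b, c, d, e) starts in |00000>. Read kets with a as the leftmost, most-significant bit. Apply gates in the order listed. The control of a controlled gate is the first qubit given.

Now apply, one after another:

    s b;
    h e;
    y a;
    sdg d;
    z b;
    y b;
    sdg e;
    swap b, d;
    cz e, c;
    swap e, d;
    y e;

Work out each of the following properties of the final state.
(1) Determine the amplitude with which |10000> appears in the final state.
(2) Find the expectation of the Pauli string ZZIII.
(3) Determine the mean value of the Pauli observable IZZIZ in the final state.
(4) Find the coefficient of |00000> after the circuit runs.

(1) The final state's coefficient on |10000> equals sqrt(2)*I/2.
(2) In the final state, ZZIII has expectation -1.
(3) The expectation value of IZZIZ is 1.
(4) |00000> carries amplitude 0 in the final state.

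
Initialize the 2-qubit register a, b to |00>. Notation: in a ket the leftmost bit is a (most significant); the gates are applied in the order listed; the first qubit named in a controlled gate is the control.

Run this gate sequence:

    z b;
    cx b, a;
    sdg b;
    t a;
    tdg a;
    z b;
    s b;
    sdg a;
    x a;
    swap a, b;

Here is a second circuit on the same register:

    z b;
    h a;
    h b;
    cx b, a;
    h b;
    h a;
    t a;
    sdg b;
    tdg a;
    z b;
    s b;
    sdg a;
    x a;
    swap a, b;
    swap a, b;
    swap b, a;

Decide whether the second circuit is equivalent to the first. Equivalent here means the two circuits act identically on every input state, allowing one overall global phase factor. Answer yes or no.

No, they are not equivalent — no single phase factor reconciles the two unitaries.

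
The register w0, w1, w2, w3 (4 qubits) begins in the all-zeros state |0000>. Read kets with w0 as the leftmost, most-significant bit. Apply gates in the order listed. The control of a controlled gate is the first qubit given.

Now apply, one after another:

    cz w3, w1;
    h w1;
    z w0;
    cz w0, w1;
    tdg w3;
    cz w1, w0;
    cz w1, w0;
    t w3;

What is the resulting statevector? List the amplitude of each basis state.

After the circuit, the state carries amplitude sqrt(2)/2 on |0000>, sqrt(2)/2 on |0100>, and 0 on every other basis state. Key observation: gates 5-8 undo each other exactly, leaving only the rest of the circuit to track.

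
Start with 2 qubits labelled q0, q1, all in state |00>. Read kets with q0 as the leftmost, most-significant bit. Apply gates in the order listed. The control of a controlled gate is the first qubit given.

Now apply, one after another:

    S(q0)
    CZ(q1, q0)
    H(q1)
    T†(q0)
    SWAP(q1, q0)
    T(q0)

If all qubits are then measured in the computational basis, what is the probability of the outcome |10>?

Outcome |10> occurs with probability 1/2.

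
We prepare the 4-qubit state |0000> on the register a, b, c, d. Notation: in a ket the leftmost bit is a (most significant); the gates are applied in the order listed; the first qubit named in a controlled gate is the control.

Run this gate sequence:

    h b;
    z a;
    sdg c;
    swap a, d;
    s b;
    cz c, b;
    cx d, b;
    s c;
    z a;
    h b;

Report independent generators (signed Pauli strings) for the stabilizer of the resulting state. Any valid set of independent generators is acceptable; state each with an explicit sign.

The final state is stabilized by the group generated by -IYII, +ZIII, +IIZI, +IIIZ; other independent generating sets are equally valid.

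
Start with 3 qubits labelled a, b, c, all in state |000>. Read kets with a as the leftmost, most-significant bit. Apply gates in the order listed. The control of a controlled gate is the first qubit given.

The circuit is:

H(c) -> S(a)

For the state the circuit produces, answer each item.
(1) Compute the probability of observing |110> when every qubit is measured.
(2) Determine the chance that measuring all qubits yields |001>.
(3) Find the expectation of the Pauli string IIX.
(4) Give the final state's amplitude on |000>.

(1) The probability of measuring |110> is 0.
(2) Outcome |001> occurs with probability 1/2.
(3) The expectation value of IIX is 1.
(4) The final state's coefficient on |000> equals sqrt(2)/2.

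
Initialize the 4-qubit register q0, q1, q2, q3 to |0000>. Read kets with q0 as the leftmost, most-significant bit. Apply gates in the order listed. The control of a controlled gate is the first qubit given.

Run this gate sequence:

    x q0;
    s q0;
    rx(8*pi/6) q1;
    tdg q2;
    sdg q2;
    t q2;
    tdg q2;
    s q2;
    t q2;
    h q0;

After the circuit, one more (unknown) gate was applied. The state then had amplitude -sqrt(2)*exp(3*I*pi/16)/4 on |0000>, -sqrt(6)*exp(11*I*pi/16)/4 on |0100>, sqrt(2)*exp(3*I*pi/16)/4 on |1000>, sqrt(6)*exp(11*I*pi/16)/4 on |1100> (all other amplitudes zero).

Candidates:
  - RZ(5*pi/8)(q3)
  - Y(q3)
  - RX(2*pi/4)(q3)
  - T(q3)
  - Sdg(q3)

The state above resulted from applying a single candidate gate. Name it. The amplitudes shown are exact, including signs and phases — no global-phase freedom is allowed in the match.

The applied gate was RZ(5*pi/8)(q3).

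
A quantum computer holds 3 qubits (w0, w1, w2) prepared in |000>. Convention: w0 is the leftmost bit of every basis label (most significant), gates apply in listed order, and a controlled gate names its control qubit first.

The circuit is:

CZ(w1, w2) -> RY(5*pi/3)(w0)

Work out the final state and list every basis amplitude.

The resulting statevector has amplitude -sqrt(3)/2 on |000>, 1/2 on |100>, and 0 on every other basis state.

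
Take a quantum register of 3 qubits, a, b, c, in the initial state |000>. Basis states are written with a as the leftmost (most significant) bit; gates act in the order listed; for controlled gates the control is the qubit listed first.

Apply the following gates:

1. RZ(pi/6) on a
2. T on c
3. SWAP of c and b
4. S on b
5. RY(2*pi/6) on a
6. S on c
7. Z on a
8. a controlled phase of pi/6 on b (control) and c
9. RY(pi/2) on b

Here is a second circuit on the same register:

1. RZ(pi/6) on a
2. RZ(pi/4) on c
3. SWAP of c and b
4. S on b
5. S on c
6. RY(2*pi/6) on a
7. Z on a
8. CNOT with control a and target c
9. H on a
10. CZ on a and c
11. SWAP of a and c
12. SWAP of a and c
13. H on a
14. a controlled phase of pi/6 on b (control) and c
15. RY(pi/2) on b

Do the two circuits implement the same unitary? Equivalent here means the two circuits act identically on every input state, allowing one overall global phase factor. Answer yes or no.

No — the two circuits implement different unitaries, even allowing a global phase.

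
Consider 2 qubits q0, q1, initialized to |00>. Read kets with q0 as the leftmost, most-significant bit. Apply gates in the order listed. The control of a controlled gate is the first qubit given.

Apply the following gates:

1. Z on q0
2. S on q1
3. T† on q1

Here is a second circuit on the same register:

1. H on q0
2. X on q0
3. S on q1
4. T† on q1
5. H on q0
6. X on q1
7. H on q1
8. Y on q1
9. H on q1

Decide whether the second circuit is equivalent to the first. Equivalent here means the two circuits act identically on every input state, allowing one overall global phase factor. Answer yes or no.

No — the two circuits implement different unitaries, even allowing a global phase.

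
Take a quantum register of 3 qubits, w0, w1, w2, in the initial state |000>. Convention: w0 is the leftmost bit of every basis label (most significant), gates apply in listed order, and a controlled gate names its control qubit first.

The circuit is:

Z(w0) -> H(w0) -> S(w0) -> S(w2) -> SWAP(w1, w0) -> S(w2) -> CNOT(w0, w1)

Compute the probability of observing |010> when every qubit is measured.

Outcome |010> occurs with probability 1/2.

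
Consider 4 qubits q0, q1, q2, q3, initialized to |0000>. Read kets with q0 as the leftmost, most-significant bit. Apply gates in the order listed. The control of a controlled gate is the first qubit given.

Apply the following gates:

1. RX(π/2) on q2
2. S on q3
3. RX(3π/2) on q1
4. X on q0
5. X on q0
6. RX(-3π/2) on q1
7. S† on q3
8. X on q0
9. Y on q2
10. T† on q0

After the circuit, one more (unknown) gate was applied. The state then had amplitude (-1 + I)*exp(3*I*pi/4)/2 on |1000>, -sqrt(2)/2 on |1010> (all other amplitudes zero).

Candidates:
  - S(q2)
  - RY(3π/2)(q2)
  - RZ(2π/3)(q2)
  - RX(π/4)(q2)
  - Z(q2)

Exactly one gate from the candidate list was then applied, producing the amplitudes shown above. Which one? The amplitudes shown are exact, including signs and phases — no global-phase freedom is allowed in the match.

The applied gate was RY(3π/2)(q2).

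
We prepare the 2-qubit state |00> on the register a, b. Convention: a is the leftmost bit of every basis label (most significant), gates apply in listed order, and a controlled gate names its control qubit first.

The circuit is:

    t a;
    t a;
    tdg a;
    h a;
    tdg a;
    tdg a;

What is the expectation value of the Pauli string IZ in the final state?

The expectation value of IZ is 1.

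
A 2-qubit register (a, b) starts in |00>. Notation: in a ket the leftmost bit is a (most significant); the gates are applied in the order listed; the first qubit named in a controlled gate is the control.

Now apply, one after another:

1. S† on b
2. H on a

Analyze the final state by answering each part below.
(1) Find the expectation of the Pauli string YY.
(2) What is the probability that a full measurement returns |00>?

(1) In the final state, YY has expectation 0.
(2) The probability of measuring |00> is 1/2.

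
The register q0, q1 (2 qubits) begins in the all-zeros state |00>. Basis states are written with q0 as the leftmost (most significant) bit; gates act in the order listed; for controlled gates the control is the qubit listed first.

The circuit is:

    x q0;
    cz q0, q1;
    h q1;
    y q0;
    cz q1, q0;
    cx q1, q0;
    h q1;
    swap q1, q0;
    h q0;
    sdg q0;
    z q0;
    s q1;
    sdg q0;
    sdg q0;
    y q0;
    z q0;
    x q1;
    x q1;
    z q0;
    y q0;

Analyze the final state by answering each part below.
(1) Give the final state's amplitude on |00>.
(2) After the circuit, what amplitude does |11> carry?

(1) |00> carries amplitude -sqrt(2)*I/2 in the final state. Key observation: gates 15-20 undo each other exactly, leaving only the rest of the circuit to track.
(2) The final state's coefficient on |11> equals -sqrt(2)*I/2.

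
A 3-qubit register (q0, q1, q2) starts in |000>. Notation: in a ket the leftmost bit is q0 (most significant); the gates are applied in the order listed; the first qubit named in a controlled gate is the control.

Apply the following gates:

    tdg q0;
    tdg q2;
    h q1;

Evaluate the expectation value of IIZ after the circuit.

The expectation value of IIZ is 1.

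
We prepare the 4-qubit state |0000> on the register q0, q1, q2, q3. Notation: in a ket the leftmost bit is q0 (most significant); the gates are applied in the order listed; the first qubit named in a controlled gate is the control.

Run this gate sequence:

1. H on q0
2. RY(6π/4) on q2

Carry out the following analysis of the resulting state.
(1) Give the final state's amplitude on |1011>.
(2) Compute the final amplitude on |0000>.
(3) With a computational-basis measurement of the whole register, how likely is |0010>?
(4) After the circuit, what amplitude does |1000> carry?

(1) |1011> carries amplitude 0 in the final state.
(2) |0000> carries amplitude -1/2 in the final state.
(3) A full measurement returns |0010> with probability 1/4.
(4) |1000> carries amplitude -1/2 in the final state.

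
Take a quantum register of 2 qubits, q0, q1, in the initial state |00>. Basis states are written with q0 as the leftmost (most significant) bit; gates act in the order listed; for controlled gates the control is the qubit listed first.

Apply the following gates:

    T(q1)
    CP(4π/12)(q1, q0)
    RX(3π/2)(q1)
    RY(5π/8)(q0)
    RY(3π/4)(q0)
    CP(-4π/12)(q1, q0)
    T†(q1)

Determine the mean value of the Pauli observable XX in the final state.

The expectation value of XX is -sqrt(2)*I*exp(-I*pi/4)*sin(5*pi/16)*cos(5*pi/16)/4 - I*sqrt(1/2 - sqrt(2)/4)*sqrt(sqrt(2)/4 + 1/2)*exp(-I*pi/4)*sin(5*pi/16)**2/2 + sqrt(2)*I*exp(7*I*pi/12)*sin(5*pi/16)*cos(5*pi/16)/4 - I*sqrt(1/2 - sqrt(2)/4)*sqrt(sqrt(2)/4 + 1/2)*exp(I*pi/4)*cos(5*pi/16)**2/2 + I*sqrt(1/2 - sqrt(2)/4)*sqrt(sqrt(2)/4 + 1/2)*exp(7*I*pi/12)*sin(5*pi/16)**2/2 + I*sqrt(1/2 - sqrt(2)/4)*sqrt(sqrt(2)/4 + 1/2)*exp(-7*I*pi/12)*cos(5*pi/16)**2/2 - I*sqrt(1/2 - sqrt(2)/4)*sqrt(sqrt(2)/4 + 1/2)*exp(7*I*pi/12)*cos(5*pi/16)**2/2 - I*sqrt(1/2 - sqrt(2)/4)*sqrt(sqrt(2)/4 + 1/2)*exp(-7*I*pi/12)*sin(5*pi/16)**2/2 + I*sqrt(1/2 - sqrt(2)/4)*sqrt(sqrt(2)/4 + 1/2)*exp(-I*pi/4)*cos(5*pi/16)**2/2 - sqrt(2)*I*exp(-7*I*pi/12)*sin(5*pi/16)*cos(5*pi/16)/4 + I*sqrt(1/2 - sqrt(2)/4)*sqrt(sqrt(2)/4 + 1/2)*exp(I*pi/4)*sin(5*pi/16)**2/2 + sqrt(2)*I*exp(I*pi/4)*sin(5*pi/16)*cos(5*pi/16)/4.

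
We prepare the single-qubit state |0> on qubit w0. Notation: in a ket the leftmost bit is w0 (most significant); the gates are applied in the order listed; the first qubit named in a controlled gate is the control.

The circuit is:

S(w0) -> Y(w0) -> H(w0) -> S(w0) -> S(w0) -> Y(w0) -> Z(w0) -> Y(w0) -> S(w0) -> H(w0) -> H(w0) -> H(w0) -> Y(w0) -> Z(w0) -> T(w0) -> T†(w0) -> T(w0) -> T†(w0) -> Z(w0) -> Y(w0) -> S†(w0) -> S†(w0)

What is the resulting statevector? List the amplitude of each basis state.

The final amplitudes are -1/2 - I/2 on |0>, -1/2 + I/2 on |1>. Key observation: steps 13-20 multiply out to the identity, so the circuit reduces to the remaining gates.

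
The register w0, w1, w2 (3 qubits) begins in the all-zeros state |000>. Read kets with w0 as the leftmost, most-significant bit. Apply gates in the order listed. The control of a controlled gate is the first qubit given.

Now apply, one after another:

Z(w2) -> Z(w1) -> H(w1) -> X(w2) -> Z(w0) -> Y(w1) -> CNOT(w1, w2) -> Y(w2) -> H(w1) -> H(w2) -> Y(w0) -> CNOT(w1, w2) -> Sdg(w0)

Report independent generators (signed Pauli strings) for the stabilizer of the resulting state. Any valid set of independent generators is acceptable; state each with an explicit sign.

The stabilizer group can be generated by +IXI, -ZII, +IIZ, among other valid generating sets.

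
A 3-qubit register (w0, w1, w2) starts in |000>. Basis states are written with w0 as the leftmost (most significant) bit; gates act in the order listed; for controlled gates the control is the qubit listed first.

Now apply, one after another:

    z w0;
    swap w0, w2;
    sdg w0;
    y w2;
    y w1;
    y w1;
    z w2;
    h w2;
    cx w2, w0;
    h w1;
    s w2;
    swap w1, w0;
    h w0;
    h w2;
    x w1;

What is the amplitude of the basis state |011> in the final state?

|011> carries amplitude -I/2 in the final state.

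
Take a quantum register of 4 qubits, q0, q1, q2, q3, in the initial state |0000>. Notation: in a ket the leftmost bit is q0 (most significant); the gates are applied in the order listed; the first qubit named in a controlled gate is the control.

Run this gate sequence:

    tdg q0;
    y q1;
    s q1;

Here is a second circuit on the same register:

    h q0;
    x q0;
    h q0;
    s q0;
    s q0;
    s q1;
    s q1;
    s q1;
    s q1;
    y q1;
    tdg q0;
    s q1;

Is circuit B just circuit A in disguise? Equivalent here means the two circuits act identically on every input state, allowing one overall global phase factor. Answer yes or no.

Yes, they are equivalent — the unitaries differ by at most a global phase.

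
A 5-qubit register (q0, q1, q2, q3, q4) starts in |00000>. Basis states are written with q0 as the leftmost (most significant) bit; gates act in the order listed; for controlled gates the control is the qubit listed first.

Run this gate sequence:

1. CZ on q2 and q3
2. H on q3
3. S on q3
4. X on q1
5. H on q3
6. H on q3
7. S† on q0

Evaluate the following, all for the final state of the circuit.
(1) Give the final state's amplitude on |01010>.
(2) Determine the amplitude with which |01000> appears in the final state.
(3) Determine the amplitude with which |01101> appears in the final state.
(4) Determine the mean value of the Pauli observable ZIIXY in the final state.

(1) The final state's coefficient on |01010> equals sqrt(2)*I/2.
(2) The amplitude on |01000> is sqrt(2)/2.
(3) The final state's coefficient on |01101> equals 0.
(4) The expectation value of ZIIXY is 0.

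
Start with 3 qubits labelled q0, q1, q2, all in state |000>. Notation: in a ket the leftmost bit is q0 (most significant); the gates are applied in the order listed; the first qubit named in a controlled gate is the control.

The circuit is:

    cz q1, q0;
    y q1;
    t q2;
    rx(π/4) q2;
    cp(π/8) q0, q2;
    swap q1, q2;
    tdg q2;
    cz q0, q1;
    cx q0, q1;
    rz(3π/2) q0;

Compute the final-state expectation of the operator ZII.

The observable ZII averages to 1.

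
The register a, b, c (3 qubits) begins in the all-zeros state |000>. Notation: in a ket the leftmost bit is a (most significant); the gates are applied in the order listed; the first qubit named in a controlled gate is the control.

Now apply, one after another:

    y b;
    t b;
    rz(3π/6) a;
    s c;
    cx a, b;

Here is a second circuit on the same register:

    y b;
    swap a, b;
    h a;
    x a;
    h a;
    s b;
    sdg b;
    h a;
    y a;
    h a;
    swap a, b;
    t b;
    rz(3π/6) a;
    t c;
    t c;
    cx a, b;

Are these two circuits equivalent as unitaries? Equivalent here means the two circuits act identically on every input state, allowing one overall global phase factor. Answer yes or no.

No — the two circuits implement different unitaries, even allowing a global phase.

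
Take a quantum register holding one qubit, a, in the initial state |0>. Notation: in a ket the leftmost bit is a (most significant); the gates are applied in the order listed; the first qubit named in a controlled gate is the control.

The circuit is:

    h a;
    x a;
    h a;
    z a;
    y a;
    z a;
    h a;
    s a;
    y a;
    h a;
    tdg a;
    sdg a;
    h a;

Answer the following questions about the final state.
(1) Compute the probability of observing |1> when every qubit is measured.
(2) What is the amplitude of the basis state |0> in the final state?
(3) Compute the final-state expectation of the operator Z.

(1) The probability of measuring |1> is 1/2 - sqrt(2)/4.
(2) |0> carries amplitude sqrt(2)*(1 - exp(3*I*pi/4) + exp(I*pi/4) + I)/4 in the final state.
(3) The observable Z averages to sqrt(2)/2.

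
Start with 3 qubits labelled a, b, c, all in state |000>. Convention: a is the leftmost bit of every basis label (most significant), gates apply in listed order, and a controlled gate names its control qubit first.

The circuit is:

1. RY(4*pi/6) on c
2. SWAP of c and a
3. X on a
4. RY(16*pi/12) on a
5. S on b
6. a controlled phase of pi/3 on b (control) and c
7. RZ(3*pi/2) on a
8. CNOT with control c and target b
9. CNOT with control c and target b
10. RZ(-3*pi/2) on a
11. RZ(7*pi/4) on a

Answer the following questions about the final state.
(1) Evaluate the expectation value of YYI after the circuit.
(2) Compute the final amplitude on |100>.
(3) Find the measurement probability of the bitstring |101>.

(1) In the final state, YYI has expectation 0.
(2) The final state's coefficient on |100> equals exp(7*I*pi/8)/2.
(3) Outcome |101> occurs with probability 0.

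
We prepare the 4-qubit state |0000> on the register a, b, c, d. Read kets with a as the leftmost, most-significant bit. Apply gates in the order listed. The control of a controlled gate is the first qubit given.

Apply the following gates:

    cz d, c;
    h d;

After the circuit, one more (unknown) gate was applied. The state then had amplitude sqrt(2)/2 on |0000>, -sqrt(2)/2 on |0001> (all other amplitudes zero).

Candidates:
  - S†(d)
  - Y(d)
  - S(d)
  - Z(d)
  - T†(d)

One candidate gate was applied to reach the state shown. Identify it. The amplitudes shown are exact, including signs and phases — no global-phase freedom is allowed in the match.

The unique candidate consistent with the amplitudes is Z(d).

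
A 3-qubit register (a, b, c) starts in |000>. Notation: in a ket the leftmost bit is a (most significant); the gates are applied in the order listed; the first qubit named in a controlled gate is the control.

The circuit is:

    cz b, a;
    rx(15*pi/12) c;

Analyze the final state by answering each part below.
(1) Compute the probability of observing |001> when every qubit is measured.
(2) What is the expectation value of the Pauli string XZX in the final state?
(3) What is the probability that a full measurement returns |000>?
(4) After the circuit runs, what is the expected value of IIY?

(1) Outcome |001> occurs with probability sqrt(2)/4 + 1/2.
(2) The expectation value of XZX is 0.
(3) The probability of measuring |000> is 1/2 - sqrt(2)/4.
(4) The observable IIY averages to sqrt(2)/2.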